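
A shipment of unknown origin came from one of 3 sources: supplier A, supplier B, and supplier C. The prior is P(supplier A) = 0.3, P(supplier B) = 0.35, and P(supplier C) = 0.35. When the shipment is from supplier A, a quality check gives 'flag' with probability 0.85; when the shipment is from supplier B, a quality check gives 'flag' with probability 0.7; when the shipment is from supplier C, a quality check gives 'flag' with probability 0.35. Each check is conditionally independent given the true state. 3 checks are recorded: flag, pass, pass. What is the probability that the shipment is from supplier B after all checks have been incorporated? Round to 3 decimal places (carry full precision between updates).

0.277

After 'flag': normaliser = 0.85·0.3000 + 0.7·0.3500 + 0.35·0.3500; P(supplier A) ≈ 0.4096, P(supplier B) ≈ 0.3936, P(supplier C) ≈ 0.1968
After 'pass': normaliser = 0.15·0.4096 + 0.3·0.3936 + 0.65·0.1968; P(supplier A) ≈ 0.1999, P(supplier B) ≈ 0.3841, P(supplier C) ≈ 0.4161
After 'pass': normaliser = 0.15·0.1999 + 0.3·0.3841 + 0.65·0.4161; P(supplier A) ≈ 0.0721, P(supplier B) ≈ 0.2772, P(supplier C) ≈ 0.6507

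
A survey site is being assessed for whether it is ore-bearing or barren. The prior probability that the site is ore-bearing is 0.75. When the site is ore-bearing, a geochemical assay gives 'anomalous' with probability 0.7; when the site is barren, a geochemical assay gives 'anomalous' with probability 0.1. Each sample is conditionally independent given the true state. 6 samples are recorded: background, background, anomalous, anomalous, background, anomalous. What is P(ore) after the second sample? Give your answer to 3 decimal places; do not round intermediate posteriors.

After 'background': P(ore) = 0.3·0.7500 / (0.3·0.7500 + 0.9·0.2500) ≈ 0.5000
After 'background': P(ore) = 0.3·0.5000 / (0.3·0.5000 + 0.9·0.5000) ≈ 0.2500

0.250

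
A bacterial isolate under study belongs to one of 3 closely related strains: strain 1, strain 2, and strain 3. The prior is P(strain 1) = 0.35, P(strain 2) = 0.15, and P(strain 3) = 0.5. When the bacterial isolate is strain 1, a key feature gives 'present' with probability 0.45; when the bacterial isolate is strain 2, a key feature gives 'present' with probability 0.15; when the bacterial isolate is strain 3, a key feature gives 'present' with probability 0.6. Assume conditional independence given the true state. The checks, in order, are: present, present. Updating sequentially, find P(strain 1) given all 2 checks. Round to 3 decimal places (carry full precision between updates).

After 'present': normaliser = 0.45·0.3500 + 0.15·0.1500 + 0.6·0.5000; P(strain 1) ≈ 0.3281, P(strain 2) ≈ 0.0469, P(strain 3) ≈ 0.6250
After 'present': normaliser = 0.45·0.3281 + 0.15·0.0469 + 0.6·0.6250; P(strain 1) ≈ 0.2788, P(strain 2) ≈ 0.0133, P(strain 3) ≈ 0.7080

0.279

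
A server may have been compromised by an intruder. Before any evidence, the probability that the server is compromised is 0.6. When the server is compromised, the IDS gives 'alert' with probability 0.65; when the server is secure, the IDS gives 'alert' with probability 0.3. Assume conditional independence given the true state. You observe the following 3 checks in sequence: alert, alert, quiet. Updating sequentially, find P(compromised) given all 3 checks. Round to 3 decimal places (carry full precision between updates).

Each posterior becomes the prior for the next update.
After 'alert': P(compromised) = 0.65·0.6000 / (0.65·0.6000 + 0.3·0.4000) ≈ 0.7647
After 'alert': P(compromised) = 0.65·0.7647 / (0.65·0.7647 + 0.3·0.2353) ≈ 0.8756
After 'quiet': P(compromised) = 0.35·0.8756 / (0.35·0.8756 + 0.7·0.1244) ≈ 0.7788

0.779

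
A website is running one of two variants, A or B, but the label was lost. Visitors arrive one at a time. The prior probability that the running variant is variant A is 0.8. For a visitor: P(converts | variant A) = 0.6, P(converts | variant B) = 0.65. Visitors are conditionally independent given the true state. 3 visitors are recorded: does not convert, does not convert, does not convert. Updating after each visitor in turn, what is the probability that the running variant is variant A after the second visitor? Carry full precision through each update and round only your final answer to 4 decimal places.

After 'does not convert': P(A) = 0.4·0.8000 / (0.4·0.8000 + 0.35·0.2000) ≈ 0.8205
After 'does not convert': P(A) = 0.4·0.8205 / (0.4·0.8205 + 0.35·0.1795) ≈ 0.8393

0.8393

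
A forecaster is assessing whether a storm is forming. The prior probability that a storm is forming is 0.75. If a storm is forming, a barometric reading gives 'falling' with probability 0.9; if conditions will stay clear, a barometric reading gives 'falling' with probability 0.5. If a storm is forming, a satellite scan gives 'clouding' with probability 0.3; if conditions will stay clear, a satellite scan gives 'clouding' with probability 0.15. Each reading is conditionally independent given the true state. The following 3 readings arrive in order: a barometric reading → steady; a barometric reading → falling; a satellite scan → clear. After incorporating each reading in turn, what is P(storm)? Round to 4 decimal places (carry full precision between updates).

Apply Bayes' rule sequentially, carrying P(storm) forward.
After a barometric reading='steady': P(storm) = 0.1·0.7500 / (0.1·0.7500 + 0.5·0.2500) ≈ 0.3750
After a barometric reading='falling': P(storm) = 0.9·0.3750 / (0.9·0.3750 + 0.5·0.6250) ≈ 0.5192
After a satellite scan='clear': P(storm) = 0.7·0.5192 / (0.7·0.5192 + 0.85·0.4808) ≈ 0.4707

0.4707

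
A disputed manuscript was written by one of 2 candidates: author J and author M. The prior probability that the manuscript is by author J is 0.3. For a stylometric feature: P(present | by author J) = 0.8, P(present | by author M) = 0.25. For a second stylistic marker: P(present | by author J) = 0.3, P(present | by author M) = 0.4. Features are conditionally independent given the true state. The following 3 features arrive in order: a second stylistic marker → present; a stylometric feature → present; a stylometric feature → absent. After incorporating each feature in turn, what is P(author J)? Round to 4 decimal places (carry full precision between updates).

0.2152

After a second stylistic marker='present': P(author J) = 0.3·0.3000 / (0.3·0.3000 + 0.4·0.7000) ≈ 0.2432
After a stylometric feature='present': P(author J) = 0.8·0.2432 / (0.8·0.2432 + 0.25·0.7568) ≈ 0.5070
After a stylometric feature='absent': P(author J) = 0.2·0.5070 / (0.2·0.5070 + 0.75·0.4930) ≈ 0.2152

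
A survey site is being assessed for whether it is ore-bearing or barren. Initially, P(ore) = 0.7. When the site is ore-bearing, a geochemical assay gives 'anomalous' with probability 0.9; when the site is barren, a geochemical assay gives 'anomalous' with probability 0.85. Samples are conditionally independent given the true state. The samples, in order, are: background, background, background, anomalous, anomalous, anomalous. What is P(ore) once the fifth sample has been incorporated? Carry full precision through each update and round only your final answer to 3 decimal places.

After 'background': P(ore) = 0.1·0.7000 / (0.1·0.7000 + 0.15·0.3000) ≈ 0.6087
After 'background': P(ore) = 0.1·0.6087 / (0.1·0.6087 + 0.15·0.3913) ≈ 0.5091
After 'background': P(ore) = 0.1·0.5091 / (0.1·0.5091 + 0.15·0.4909) ≈ 0.4088
After 'anomalous': P(ore) = 0.9·0.4088 / (0.9·0.4088 + 0.85·0.5912) ≈ 0.4226
After 'anomalous': P(ore) = 0.9·0.4226 / (0.9·0.4226 + 0.85·0.5774) ≈ 0.4366

0.437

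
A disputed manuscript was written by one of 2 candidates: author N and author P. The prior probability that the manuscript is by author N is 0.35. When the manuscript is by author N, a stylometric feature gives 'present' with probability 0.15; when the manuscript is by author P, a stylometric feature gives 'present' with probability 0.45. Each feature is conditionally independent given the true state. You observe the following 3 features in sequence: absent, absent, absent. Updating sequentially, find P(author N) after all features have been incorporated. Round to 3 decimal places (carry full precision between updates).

0.665

After 'absent': P(author N) = 0.85·0.3500 / (0.85·0.3500 + 0.55·0.6500) ≈ 0.4542
After 'absent': P(author N) = 0.85·0.4542 / (0.85·0.4542 + 0.55·0.5458) ≈ 0.5626
After 'absent': P(author N) = 0.85·0.5626 / (0.85·0.5626 + 0.55·0.4374) ≈ 0.6653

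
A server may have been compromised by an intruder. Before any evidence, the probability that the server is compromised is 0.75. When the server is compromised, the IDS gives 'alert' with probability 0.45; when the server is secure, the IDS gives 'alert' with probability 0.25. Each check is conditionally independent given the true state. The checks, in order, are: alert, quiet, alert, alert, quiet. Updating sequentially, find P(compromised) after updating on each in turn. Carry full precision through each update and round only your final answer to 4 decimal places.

0.9039

After 'alert': P(compromised) = 0.45·0.7500 / (0.45·0.7500 + 0.25·0.2500) ≈ 0.8438
After 'quiet': P(compromised) = 0.55·0.8438 / (0.55·0.8438 + 0.75·0.1562) ≈ 0.7984
After 'alert': P(compromised) = 0.45·0.7984 / (0.45·0.7984 + 0.25·0.2016) ≈ 0.8770
After 'alert': P(compromised) = 0.45·0.8770 / (0.45·0.8770 + 0.25·0.1230) ≈ 0.9277
After 'quiet': P(compromised) = 0.55·0.9277 / (0.55·0.9277 + 0.75·0.0723) ≈ 0.9039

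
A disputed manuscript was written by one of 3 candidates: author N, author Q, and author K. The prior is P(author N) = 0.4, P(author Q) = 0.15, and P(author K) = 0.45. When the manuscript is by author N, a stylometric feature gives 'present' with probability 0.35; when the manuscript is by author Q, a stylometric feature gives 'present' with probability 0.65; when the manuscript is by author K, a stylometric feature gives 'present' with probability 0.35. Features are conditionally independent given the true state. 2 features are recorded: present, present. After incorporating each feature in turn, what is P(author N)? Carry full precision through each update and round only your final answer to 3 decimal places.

0.293

After 'present': normaliser = 0.35·0.4000 + 0.65·0.1500 + 0.35·0.4500; P(author N) ≈ 0.3544, P(author Q) ≈ 0.2468, P(author K) ≈ 0.3987
After 'present': normaliser = 0.35·0.3544 + 0.65·0.2468 + 0.35·0.3987; P(author N) ≈ 0.2925, P(author Q) ≈ 0.3784, P(author K) ≈ 0.3291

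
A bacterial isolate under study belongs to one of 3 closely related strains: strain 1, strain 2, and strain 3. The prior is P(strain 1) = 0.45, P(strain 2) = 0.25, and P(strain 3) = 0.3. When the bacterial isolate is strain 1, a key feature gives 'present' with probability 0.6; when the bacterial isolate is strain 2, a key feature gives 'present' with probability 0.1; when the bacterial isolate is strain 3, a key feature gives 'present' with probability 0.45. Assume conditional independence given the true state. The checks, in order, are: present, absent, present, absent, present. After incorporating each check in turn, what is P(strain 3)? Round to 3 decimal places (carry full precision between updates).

0.344

After 'present': normaliser = 0.6·0.4500 + 0.1·0.2500 + 0.45·0.3000; P(strain 1) ≈ 0.6279, P(strain 2) ≈ 0.0581, P(strain 3) ≈ 0.3140
After 'absent': normaliser = 0.4·0.6279 + 0.9·0.0581 + 0.55·0.3140; P(strain 1) ≈ 0.5275, P(strain 2) ≈ 0.1099, P(strain 3) ≈ 0.3626
After 'present': normaliser = 0.6·0.5275 + 0.1·0.1099 + 0.45·0.3626; P(strain 1) ≈ 0.6450, P(strain 2) ≈ 0.0224, P(strain 3) ≈ 0.3326
After 'absent': normaliser = 0.4·0.6450 + 0.9·0.0224 + 0.55·0.3326; P(strain 1) ≈ 0.5596, P(strain 2) ≈ 0.0437, P(strain 3) ≈ 0.3967
After 'present': normaliser = 0.6·0.5596 + 0.1·0.0437 + 0.45·0.3967; P(strain 1) ≈ 0.6474, P(strain 2) ≈ 0.0084, P(strain 3) ≈ 0.3442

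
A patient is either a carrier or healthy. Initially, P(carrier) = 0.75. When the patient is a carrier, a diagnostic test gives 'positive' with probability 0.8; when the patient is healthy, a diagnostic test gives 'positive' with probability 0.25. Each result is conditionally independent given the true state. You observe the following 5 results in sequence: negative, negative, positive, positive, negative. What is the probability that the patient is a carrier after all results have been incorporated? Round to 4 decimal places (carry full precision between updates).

0.3681

After 'negative': P(carrier) = 0.2·0.7500 / (0.2·0.7500 + 0.75·0.2500) ≈ 0.4444
After 'negative': P(carrier) = 0.2·0.4444 / (0.2·0.4444 + 0.75·0.5556) ≈ 0.1758
After 'positive': P(carrier) = 0.8·0.1758 / (0.8·0.1758 + 0.25·0.8242) ≈ 0.4057
After 'positive': P(carrier) = 0.8·0.4057 / (0.8·0.4057 + 0.25·0.5943) ≈ 0.6860
After 'negative': P(carrier) = 0.2·0.6860 / (0.2·0.6860 + 0.75·0.3140) ≈ 0.3681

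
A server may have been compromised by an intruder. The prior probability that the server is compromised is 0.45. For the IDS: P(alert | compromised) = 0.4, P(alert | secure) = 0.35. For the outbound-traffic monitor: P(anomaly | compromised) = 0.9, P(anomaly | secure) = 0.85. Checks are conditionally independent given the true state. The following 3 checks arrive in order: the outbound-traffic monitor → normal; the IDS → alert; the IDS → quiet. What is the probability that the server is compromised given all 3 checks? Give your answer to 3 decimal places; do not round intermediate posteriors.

After the outbound-traffic monitor='normal': P(compromised) = 0.1·0.4500 / (0.1·0.4500 + 0.15·0.5500) ≈ 0.3529
After the IDS='alert': P(compromised) = 0.4·0.3529 / (0.4·0.3529 + 0.35·0.6471) ≈ 0.3840
After the IDS='quiet': P(compromised) = 0.6·0.3840 / (0.6·0.3840 + 0.65·0.6160) ≈ 0.3653

0.365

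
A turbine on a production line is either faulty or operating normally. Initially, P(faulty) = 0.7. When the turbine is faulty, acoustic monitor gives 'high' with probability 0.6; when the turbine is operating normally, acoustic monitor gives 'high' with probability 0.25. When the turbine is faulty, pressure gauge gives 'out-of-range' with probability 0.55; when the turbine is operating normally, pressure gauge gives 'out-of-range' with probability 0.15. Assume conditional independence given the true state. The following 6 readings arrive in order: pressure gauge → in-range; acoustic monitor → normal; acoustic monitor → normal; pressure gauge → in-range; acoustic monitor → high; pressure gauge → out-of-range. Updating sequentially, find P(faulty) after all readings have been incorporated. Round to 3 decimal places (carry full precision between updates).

After pressure gauge='in-range': P(faulty) = 0.45·0.7000 / (0.45·0.7000 + 0.85·0.3000) ≈ 0.5526
After acoustic monitor='normal': P(faulty) = 0.4·0.5526 / (0.4·0.5526 + 0.75·0.4474) ≈ 0.3972
After acoustic monitor='normal': P(faulty) = 0.4·0.3972 / (0.4·0.3972 + 0.75·0.6028) ≈ 0.2600
After pressure gauge='in-range': P(faulty) = 0.45·0.2600 / (0.45·0.2600 + 0.85·0.7400) ≈ 0.1568
After acoustic monitor='high': P(faulty) = 0.6·0.1568 / (0.6·0.1568 + 0.25·0.8432) ≈ 0.3087
After pressure gauge='out-of-range': P(faulty) = 0.55·0.3087 / (0.55·0.3087 + 0.15·0.6913) ≈ 0.6208

0.621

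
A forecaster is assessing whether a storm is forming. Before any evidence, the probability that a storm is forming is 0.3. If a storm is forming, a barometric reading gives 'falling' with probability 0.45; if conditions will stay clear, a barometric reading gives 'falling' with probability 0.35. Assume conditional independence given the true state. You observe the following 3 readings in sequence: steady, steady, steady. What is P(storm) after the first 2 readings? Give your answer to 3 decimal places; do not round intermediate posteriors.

0.235

After 'steady': P(storm) = 0.55·0.3000 / (0.55·0.3000 + 0.65·0.7000) ≈ 0.2661
After 'steady': P(storm) = 0.55·0.2661 / (0.55·0.2661 + 0.65·0.7339) ≈ 0.2348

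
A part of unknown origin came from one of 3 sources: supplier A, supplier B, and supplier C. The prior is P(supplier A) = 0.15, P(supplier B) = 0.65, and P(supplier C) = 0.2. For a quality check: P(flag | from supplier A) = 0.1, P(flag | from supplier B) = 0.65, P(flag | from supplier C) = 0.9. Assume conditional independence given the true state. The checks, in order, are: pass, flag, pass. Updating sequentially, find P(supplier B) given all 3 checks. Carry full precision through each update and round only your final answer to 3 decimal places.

0.788

Each posterior becomes the prior for the next update.
After 'pass': normaliser = 0.9·0.1500 + 0.35·0.6500 + 0.1·0.2000; P(supplier A) ≈ 0.3529, P(supplier B) ≈ 0.5948, P(supplier C) ≈ 0.0523
After 'flag': normaliser = 0.1·0.3529 + 0.65·0.5948 + 0.9·0.0523; P(supplier A) ≈ 0.0753, P(supplier B) ≈ 0.8244, P(supplier C) ≈ 0.1003
After 'pass': normaliser = 0.9·0.0753 + 0.35·0.8244 + 0.1·0.1003; P(supplier A) ≈ 0.1849, P(supplier B) ≈ 0.7877, P(supplier C) ≈ 0.0274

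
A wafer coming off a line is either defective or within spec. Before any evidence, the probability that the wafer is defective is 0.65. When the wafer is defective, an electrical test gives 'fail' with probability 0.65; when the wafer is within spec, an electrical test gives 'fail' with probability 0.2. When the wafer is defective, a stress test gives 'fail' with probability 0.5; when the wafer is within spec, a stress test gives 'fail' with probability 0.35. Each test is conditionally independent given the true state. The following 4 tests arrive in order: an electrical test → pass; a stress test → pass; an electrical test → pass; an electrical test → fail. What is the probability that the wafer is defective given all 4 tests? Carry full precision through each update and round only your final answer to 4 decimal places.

0.4705

Each posterior becomes the prior for the next update.
After an electrical test='pass': P(defective) = 0.35·0.6500 / (0.35·0.6500 + 0.8·0.3500) ≈ 0.4483
After a stress test='pass': P(defective) = 0.5·0.4483 / (0.5·0.4483 + 0.65·0.5517) ≈ 0.3846
After an electrical test='pass': P(defective) = 0.35·0.3846 / (0.35·0.3846 + 0.8·0.6154) ≈ 0.2147
After an electrical test='fail': P(defective) = 0.65·0.2147 / (0.65·0.2147 + 0.2·0.7853) ≈ 0.4705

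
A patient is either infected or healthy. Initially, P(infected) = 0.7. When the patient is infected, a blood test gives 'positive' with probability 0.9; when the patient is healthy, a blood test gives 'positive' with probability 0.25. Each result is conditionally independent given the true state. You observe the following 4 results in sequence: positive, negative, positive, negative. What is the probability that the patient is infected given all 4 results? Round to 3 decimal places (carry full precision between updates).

0.350

After 'positive': P(infected) = 0.9·0.7000 / (0.9·0.7000 + 0.25·0.3000) ≈ 0.8936
After 'negative': P(infected) = 0.1·0.8936 / (0.1·0.8936 + 0.75·0.1064) ≈ 0.5283
After 'positive': P(infected) = 0.9·0.5283 / (0.9·0.5283 + 0.25·0.4717) ≈ 0.8013
After 'negative': P(infected) = 0.1·0.8013 / (0.1·0.8013 + 0.75·0.1987) ≈ 0.3496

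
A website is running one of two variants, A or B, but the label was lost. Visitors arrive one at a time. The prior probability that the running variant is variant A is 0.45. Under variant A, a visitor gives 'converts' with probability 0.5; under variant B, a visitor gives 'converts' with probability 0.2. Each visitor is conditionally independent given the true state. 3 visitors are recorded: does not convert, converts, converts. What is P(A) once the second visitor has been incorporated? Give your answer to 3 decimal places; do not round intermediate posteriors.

0.561

After 'does not convert': P(A) = 0.5·0.4500 / (0.5·0.4500 + 0.8·0.5500) ≈ 0.3383
After 'converts': P(A) = 0.5·0.3383 / (0.5·0.3383 + 0.2·0.6617) ≈ 0.5611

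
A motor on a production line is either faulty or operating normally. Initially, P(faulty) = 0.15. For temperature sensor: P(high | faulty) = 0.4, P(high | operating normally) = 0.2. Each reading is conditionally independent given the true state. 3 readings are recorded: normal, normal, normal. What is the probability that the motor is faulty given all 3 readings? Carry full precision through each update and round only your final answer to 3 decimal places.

0.069

Each posterior becomes the prior for the next update.
After 'normal': P(faulty) = 0.6·0.1500 / (0.6·0.1500 + 0.8·0.8500) ≈ 0.1169
After 'normal': P(faulty) = 0.6·0.1169 / (0.6·0.1169 + 0.8·0.8831) ≈ 0.0903
After 'normal': P(faulty) = 0.6·0.0903 / (0.6·0.0903 + 0.8·0.9097) ≈ 0.0693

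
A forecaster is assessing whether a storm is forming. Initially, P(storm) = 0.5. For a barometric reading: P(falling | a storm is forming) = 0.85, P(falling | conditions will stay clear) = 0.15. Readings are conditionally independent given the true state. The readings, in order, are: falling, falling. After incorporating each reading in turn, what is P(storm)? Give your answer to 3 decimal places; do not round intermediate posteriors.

0.970

After 'falling': P(storm) = 0.85·0.5000 / (0.85·0.5000 + 0.15·0.5000) ≈ 0.8500
After 'falling': P(storm) = 0.85·0.8500 / (0.85·0.8500 + 0.15·0.1500) ≈ 0.9698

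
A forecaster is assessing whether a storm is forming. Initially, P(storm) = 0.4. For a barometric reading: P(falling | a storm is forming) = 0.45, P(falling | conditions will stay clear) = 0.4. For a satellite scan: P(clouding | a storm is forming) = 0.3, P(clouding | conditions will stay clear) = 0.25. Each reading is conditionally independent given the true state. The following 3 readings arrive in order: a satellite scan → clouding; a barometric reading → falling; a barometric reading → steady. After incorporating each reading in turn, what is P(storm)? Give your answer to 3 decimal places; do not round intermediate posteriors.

0.452

After a satellite scan='clouding': P(storm) = 0.3·0.4000 / (0.3·0.4000 + 0.25·0.6000) ≈ 0.4444
After a barometric reading='falling': P(storm) = 0.45·0.4444 / (0.45·0.4444 + 0.4·0.5556) ≈ 0.4737
After a barometric reading='steady': P(storm) = 0.55·0.4737 / (0.55·0.4737 + 0.6·0.5263) ≈ 0.4521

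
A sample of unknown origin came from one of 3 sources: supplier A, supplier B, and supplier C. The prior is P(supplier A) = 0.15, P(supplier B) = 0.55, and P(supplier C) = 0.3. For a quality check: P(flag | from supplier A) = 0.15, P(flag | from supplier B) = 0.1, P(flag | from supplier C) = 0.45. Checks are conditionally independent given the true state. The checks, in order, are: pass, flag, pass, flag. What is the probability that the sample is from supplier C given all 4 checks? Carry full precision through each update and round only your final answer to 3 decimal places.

After 'pass': normaliser = 0.85·0.1500 + 0.9·0.5500 + 0.55·0.3000; P(supplier A) ≈ 0.1619, P(supplier B) ≈ 0.6286, P(supplier C) ≈ 0.2095
After 'flag': normaliser = 0.15·0.1619 + 0.1·0.6286 + 0.45·0.2095; P(supplier A) ≈ 0.1339, P(supplier B) ≈ 0.3465, P(supplier C) ≈ 0.5197
After 'pass': normaliser = 0.85·0.1339 + 0.9·0.3465 + 0.55·0.5197; P(supplier A) ≈ 0.1599, P(supplier B) ≈ 0.4383, P(supplier C) ≈ 0.4018
After 'flag': normaliser = 0.15·0.1599 + 0.1·0.4383 + 0.45·0.4018; P(supplier A) ≈ 0.0965, P(supplier B) ≈ 0.1763, P(supplier C) ≈ 0.7272

0.727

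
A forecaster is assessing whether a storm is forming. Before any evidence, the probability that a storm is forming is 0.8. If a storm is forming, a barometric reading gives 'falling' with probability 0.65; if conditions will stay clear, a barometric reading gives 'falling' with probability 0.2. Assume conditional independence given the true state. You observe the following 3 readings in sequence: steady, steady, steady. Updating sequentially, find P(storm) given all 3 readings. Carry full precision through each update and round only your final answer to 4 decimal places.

0.2509

After 'steady': P(storm) = 0.35·0.8000 / (0.35·0.8000 + 0.8·0.2000) ≈ 0.6364
After 'steady': P(storm) = 0.35·0.6364 / (0.35·0.6364 + 0.8·0.3636) ≈ 0.4336
After 'steady': P(storm) = 0.35·0.4336 / (0.35·0.4336 + 0.8·0.5664) ≈ 0.2509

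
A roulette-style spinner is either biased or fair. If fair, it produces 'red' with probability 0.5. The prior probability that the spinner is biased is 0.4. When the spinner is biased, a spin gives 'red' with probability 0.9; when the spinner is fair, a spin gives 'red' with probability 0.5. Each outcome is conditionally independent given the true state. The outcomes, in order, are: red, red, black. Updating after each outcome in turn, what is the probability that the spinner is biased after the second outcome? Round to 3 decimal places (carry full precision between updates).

Each posterior becomes the prior for the next update.
After 'red': P(biased) = 0.9·0.4000 / (0.9·0.4000 + 0.5·0.6000) ≈ 0.5455
After 'red': P(biased) = 0.9·0.5455 / (0.9·0.5455 + 0.5·0.4545) ≈ 0.6835

0.684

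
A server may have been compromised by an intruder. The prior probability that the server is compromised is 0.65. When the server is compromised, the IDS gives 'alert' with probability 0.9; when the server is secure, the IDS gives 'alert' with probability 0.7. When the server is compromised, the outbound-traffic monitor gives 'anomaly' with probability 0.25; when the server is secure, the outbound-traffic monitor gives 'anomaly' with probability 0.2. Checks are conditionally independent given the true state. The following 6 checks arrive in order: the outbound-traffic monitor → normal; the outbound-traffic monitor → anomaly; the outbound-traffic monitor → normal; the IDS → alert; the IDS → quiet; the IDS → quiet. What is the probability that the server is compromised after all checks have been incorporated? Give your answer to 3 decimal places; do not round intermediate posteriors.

After the outbound-traffic monitor='normal': P(compromised) = 0.75·0.6500 / (0.75·0.6500 + 0.8·0.3500) ≈ 0.6352
After the outbound-traffic monitor='anomaly': P(compromised) = 0.25·0.6352 / (0.25·0.6352 + 0.2·0.3648) ≈ 0.6852
After the outbound-traffic monitor='normal': P(compromised) = 0.75·0.6852 / (0.75·0.6852 + 0.8·0.3148) ≈ 0.6711
After the IDS='alert': P(compromised) = 0.9·0.6711 / (0.9·0.6711 + 0.7·0.3289) ≈ 0.7240
After the IDS='quiet': P(compromised) = 0.1·0.7240 / (0.1·0.7240 + 0.3·0.2760) ≈ 0.4665
After the IDS='quiet': P(compromised) = 0.1·0.4665 / (0.1·0.4665 + 0.3·0.5335) ≈ 0.2257

0.226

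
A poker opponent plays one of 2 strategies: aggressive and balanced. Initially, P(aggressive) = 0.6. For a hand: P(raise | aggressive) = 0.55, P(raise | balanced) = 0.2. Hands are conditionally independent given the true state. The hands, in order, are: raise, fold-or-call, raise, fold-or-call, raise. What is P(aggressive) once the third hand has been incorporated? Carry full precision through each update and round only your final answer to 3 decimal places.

After 'raise': P(aggressive) = 0.55·0.6000 / (0.55·0.6000 + 0.2·0.4000) ≈ 0.8049
After 'fold-or-call': P(aggressive) = 0.45·0.8049 / (0.45·0.8049 + 0.8·0.1951) ≈ 0.6988
After 'raise': P(aggressive) = 0.55·0.6988 / (0.55·0.6988 + 0.2·0.3012) ≈ 0.8645

0.865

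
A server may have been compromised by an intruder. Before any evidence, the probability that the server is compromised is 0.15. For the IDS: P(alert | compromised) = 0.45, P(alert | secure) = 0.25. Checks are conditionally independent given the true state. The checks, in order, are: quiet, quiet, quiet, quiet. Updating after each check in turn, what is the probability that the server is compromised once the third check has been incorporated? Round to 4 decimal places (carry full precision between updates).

0.0651

Apply Bayes' rule sequentially, carrying P(compromised) forward.
After 'quiet': P(compromised) = 0.55·0.1500 / (0.55·0.1500 + 0.75·0.8500) ≈ 0.1146
After 'quiet': P(compromised) = 0.55·0.1146 / (0.55·0.1146 + 0.75·0.8854) ≈ 0.0867
After 'quiet': P(compromised) = 0.55·0.0867 / (0.55·0.0867 + 0.75·0.9133) ≈ 0.0651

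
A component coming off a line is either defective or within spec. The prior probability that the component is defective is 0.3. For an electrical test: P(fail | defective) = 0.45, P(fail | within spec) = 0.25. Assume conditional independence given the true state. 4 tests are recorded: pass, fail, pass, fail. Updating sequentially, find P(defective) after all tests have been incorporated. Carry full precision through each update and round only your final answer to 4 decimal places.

0.4275

After 'pass': P(defective) = 0.55·0.3000 / (0.55·0.3000 + 0.75·0.7000) ≈ 0.2391
After 'fail': P(defective) = 0.45·0.2391 / (0.45·0.2391 + 0.25·0.7609) ≈ 0.3613
After 'pass': P(defective) = 0.55·0.3613 / (0.55·0.3613 + 0.75·0.6387) ≈ 0.2932
After 'fail': P(defective) = 0.45·0.2932 / (0.45·0.2932 + 0.25·0.7068) ≈ 0.4275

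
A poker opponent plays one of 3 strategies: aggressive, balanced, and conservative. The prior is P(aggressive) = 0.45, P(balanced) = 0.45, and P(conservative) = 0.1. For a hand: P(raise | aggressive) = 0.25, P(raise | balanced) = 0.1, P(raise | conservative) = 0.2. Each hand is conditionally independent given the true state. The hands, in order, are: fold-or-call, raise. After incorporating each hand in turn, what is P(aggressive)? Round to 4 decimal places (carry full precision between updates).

0.5989

Apply Bayes' rule sequentially, carrying P(aggressive) forward.
After 'fold-or-call': normaliser = 0.75·0.4500 + 0.9·0.4500 + 0.8·0.1000; P(aggressive) ≈ 0.4103, P(balanced) ≈ 0.4924, P(conservative) ≈ 0.0973
After 'raise': normaliser = 0.25·0.4103 + 0.1·0.4924 + 0.2·0.0973; P(aggressive) ≈ 0.5989, P(balanced) ≈ 0.2875, P(conservative) ≈ 0.1136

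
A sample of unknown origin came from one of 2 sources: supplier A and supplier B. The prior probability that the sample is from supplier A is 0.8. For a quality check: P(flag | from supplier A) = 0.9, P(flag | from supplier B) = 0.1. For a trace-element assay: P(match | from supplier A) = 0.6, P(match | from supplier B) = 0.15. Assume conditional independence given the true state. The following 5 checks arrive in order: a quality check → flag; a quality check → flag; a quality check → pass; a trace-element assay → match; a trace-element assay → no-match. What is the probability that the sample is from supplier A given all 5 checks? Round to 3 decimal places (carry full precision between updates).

0.985

Each posterior becomes the prior for the next update.
After a quality check='flag': P(supplier A) = 0.9·0.8000 / (0.9·0.8000 + 0.1·0.2000) ≈ 0.9730
After a quality check='flag': P(supplier A) = 0.9·0.9730 / (0.9·0.9730 + 0.1·0.0270) ≈ 0.9969
After a quality check='pass': P(supplier A) = 0.1·0.9969 / (0.1·0.9969 + 0.9·0.0031) ≈ 0.9730
After a trace-element assay='match': P(supplier A) = 0.6·0.9730 / (0.6·0.9730 + 0.15·0.0270) ≈ 0.9931
After a trace-element assay='no-match': P(supplier A) = 0.4·0.9931 / (0.4·0.9931 + 0.85·0.0069) ≈ 0.9855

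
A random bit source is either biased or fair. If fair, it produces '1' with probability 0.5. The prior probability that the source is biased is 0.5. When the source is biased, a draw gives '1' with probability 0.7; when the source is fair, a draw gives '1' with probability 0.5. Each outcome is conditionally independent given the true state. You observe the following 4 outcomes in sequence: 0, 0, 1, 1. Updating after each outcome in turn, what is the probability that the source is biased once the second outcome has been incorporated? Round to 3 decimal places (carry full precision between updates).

0.265

Apply Bayes' rule sequentially, carrying P(biased) forward.
After '0': P(biased) = 0.3·0.5000 / (0.3·0.5000 + 0.5·0.5000) ≈ 0.3750
After '0': P(biased) = 0.3·0.3750 / (0.3·0.3750 + 0.5·0.6250) ≈ 0.2647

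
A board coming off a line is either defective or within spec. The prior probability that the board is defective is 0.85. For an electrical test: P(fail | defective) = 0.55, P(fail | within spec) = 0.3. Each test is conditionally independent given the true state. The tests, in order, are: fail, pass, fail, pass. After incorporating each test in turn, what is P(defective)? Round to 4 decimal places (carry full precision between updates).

0.8873

After 'fail': P(defective) = 0.55·0.8500 / (0.55·0.8500 + 0.3·0.1500) ≈ 0.9122
After 'pass': P(defective) = 0.45·0.9122 / (0.45·0.9122 + 0.7·0.0878) ≈ 0.8698
After 'fail': P(defective) = 0.55·0.8698 / (0.55·0.8698 + 0.3·0.1302) ≈ 0.9245
After 'pass': P(defective) = 0.45·0.9245 / (0.45·0.9245 + 0.7·0.0755) ≈ 0.8873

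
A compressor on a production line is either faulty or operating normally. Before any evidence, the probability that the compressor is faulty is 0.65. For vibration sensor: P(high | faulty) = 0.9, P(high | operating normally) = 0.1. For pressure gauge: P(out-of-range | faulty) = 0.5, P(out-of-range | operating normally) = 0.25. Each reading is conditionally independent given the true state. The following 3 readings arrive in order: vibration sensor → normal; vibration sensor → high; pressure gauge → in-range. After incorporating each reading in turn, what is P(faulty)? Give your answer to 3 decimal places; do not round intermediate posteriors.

Apply Bayes' rule sequentially, carrying P(faulty) forward.
After vibration sensor='normal': P(faulty) = 0.1·0.6500 / (0.1·0.6500 + 0.9·0.3500) ≈ 0.1711
After vibration sensor='high': P(faulty) = 0.9·0.1711 / (0.9·0.1711 + 0.1·0.8289) ≈ 0.6500
After pressure gauge='in-range': P(faulty) = 0.5·0.6500 / (0.5·0.6500 + 0.75·0.3500) ≈ 0.5532

0.553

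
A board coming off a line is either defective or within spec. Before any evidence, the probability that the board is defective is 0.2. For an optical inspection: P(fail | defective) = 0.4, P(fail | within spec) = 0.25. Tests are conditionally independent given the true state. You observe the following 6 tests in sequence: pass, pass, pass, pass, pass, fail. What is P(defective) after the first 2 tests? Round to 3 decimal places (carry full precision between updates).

0.138

After 'pass': P(defective) = 0.6·0.2000 / (0.6·0.2000 + 0.75·0.8000) ≈ 0.1667
After 'pass': P(defective) = 0.6·0.1667 / (0.6·0.1667 + 0.75·0.8333) ≈ 0.1379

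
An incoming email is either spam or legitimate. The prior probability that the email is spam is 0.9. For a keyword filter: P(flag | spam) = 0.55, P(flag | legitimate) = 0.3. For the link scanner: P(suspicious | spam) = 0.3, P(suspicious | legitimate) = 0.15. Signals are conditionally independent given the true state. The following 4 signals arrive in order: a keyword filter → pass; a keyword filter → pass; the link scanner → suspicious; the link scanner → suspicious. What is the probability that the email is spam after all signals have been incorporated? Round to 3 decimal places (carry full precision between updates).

After a keyword filter='pass': P(spam) = 0.45·0.9000 / (0.45·0.9000 + 0.7·0.1000) ≈ 0.8526
After a keyword filter='pass': P(spam) = 0.45·0.8526 / (0.45·0.8526 + 0.7·0.1474) ≈ 0.7881
After the link scanner='suspicious': P(spam) = 0.3·0.7881 / (0.3·0.7881 + 0.15·0.2119) ≈ 0.8815
After the link scanner='suspicious': P(spam) = 0.3·0.8815 / (0.3·0.8815 + 0.15·0.1185) ≈ 0.9370

0.937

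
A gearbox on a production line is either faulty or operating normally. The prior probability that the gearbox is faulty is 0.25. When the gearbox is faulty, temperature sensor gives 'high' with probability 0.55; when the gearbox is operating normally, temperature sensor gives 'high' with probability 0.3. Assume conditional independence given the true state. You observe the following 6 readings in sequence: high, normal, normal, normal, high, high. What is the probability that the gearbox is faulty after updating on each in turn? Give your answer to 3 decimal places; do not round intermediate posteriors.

0.353

After 'high': P(faulty) = 0.55·0.2500 / (0.55·0.2500 + 0.3·0.7500) ≈ 0.3793
After 'normal': P(faulty) = 0.45·0.3793 / (0.45·0.3793 + 0.7·0.6207) ≈ 0.2821
After 'normal': P(faulty) = 0.45·0.2821 / (0.45·0.2821 + 0.7·0.7179) ≈ 0.2016
After 'normal': P(faulty) = 0.45·0.2016 / (0.45·0.2016 + 0.7·0.7984) ≈ 0.1397
After 'high': P(faulty) = 0.55·0.1397 / (0.55·0.1397 + 0.3·0.8603) ≈ 0.2294
After 'high': P(faulty) = 0.55·0.2294 / (0.55·0.2294 + 0.3·0.7706) ≈ 0.3530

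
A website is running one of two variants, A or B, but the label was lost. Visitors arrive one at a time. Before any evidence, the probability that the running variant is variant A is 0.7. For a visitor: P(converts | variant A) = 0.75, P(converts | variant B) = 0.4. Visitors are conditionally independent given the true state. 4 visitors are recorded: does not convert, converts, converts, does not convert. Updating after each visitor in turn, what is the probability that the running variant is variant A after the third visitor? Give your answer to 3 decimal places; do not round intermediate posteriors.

0.774

After 'does not convert': P(A) = 0.25·0.7000 / (0.25·0.7000 + 0.6·0.3000) ≈ 0.4930
After 'converts': P(A) = 0.75·0.4930 / (0.75·0.4930 + 0.4·0.5070) ≈ 0.6458
After 'converts': P(A) = 0.75·0.6458 / (0.75·0.6458 + 0.4·0.3542) ≈ 0.7737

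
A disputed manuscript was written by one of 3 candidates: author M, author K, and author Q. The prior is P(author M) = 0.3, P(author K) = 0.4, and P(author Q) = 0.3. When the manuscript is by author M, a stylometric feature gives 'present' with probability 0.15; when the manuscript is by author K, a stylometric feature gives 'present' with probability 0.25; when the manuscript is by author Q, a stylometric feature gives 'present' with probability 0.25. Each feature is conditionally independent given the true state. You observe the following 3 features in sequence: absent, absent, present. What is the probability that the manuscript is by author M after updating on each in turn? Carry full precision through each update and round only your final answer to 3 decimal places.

After 'absent': normaliser = 0.85·0.3000 + 0.75·0.4000 + 0.75·0.3000; P(author M) ≈ 0.3269, P(author K) ≈ 0.3846, P(author Q) ≈ 0.2885
After 'absent': normaliser = 0.85·0.3269 + 0.75·0.3846 + 0.75·0.2885; P(author M) ≈ 0.3550, P(author K) ≈ 0.3686, P(author Q) ≈ 0.2764
After 'present': normaliser = 0.15·0.3550 + 0.25·0.3686 + 0.25·0.2764; P(author M) ≈ 0.2483, P(author K) ≈ 0.4296, P(author Q) ≈ 0.3222

0.248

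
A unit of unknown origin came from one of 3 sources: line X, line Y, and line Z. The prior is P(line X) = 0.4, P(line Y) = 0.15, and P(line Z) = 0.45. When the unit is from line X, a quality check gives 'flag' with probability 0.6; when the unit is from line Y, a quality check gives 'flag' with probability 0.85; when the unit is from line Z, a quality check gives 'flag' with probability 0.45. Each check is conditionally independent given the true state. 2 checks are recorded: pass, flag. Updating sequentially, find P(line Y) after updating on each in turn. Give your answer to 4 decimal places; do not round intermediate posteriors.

After 'pass': normaliser = 0.4·0.4000 + 0.15·0.1500 + 0.55·0.4500; P(line X) ≈ 0.3721, P(line Y) ≈ 0.0523, P(line Z) ≈ 0.5756
After 'flag': normaliser = 0.6·0.3721 + 0.85·0.0523 + 0.45·0.5756; P(line X) ≈ 0.4238, P(line Y) ≈ 0.0844, P(line Z) ≈ 0.4917

0.0844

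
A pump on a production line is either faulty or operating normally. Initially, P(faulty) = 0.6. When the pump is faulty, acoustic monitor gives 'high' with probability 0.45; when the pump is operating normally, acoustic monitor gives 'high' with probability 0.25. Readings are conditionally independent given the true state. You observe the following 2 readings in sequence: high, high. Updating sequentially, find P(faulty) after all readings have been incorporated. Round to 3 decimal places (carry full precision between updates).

After 'high': P(faulty) = 0.45·0.6000 / (0.45·0.6000 + 0.25·0.4000) ≈ 0.7297
After 'high': P(faulty) = 0.45·0.7297 / (0.45·0.7297 + 0.25·0.2703) ≈ 0.8294

0.829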